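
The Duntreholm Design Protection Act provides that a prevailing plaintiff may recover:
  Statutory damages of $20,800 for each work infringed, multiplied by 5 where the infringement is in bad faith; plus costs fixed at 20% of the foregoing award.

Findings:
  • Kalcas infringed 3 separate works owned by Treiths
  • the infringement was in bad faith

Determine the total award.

$374,400

Statutory damages: 3 × $20,800 = $62,400
Multiplied by 5: 5 × $62,400 = $312,000
Costs: 20% of $312,000 = $62,400
Award plus costs: $312,000 + $62,400 = $374,400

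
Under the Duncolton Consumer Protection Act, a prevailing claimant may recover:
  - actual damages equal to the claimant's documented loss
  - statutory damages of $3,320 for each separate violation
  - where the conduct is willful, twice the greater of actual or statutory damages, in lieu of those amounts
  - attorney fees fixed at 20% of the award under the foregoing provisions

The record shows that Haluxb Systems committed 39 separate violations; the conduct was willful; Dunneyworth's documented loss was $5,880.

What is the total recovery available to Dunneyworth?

Statutory damages: 39 × $3,320 = $129,480
Greater of actual damages ($5,880) or statutory damages ($129,480): $129,480
Doubled: 2 × $129,480 = $258,960
Attorney fees: 20% of $258,960 = $51,792
Total recovery: $258,960 + $51,792 = $310,752

$310,752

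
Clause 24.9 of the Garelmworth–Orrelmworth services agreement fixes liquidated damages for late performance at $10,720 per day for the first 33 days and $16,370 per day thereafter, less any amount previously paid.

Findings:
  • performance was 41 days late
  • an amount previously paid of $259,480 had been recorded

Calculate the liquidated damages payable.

$225,240

First 33 days: 33 × $10,720 = $353,760
Remaining days: (41 − 33) × $16,370 = $130,960
Accrued per-day damages: $353,760 + $130,960 = $484,720
Less amount previously paid: $484,720 − $259,480 = $225,240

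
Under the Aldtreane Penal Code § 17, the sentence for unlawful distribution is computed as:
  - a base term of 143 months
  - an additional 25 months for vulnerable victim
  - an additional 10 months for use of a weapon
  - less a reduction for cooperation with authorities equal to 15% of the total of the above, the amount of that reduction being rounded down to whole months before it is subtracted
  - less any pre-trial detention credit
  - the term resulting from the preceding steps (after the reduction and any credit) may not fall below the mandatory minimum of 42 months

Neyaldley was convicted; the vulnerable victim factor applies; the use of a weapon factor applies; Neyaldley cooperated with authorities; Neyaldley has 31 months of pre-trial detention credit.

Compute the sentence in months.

Vulnerable victim enhancement: +25 months
Use of a weapon enhancement: +10 months
Adjusted term: 143 months + 25 months + 10 months = 178 months
Cooperation with authorities reduction: 15% of 178 months = 26 months (rounded down)
After reduction: 178 − 26 = 152 months
Less pre-trial detention credit: 152 months − 31 months = 121 months
Minimum 42 months: 121 months meets the minimum, no increase.

121 months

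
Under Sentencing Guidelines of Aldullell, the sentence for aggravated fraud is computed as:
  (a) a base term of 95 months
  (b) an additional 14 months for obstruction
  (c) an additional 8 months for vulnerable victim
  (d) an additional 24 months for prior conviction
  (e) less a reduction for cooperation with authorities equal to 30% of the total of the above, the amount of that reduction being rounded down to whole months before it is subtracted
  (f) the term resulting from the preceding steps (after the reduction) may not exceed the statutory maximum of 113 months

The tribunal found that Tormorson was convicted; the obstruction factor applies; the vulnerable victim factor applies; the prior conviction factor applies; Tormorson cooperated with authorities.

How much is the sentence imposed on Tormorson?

99 months

Obstruction enhancement: +14 months
Vulnerable victim enhancement: +8 months
Prior conviction enhancement: +24 months
Adjusted term: 95 months + 14 months + 8 months + 24 months = 141 months
Cooperation with authorities reduction: 30% of 141 months = 42 months (rounded down)
After reduction: 141 − 42 = 99 months
Cap at 113 months: 99 months is within the cap, no reduction.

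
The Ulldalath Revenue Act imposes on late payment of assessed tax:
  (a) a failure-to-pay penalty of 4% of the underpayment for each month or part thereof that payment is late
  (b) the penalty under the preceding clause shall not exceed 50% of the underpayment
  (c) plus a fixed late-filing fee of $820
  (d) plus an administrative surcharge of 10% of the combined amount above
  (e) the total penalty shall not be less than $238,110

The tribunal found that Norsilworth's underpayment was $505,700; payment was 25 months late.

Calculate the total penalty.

Accrued rate: 4% × 25 = 100%, capped at 50% → 50%
Failure-to-pay penalty: 50% of $505,700 = $252,850
Penalty before surcharge: $252,850 + $820 = $253,670
Administrative surcharge: 10% of $253,670 = $25,367
Total penalty: $253,670 + $25,367 = $279,037
Minimum $238,110: $279,037 meets the minimum, no increase.

$279,037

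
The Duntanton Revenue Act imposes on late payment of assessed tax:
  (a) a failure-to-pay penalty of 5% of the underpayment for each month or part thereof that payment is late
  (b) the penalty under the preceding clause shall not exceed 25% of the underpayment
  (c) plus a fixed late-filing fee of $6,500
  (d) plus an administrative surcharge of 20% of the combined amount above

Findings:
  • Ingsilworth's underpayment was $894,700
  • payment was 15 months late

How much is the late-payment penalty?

Accrued rate: 5% × 15 = 75%, capped at 25% → 25%
Failure-to-pay penalty: 25% of $894,700 = $223,675
Penalty before surcharge: $223,675 + $6,500 = $230,175
Administrative surcharge: 20% of $230,175 = $46,035
Total penalty: $230,175 + $46,035 = $276,210

$276,210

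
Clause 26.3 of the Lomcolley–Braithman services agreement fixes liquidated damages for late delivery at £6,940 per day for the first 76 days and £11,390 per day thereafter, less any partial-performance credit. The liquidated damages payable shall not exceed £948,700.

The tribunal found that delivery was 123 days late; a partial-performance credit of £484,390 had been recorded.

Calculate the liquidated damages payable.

First 76 days: 76 × £6,940 = £527,440
Remaining days: (123 − 76) × £11,390 = £535,330
Accrued per-day damages: £527,440 + £535,330 = £1,062,770
Less partial-performance credit: £1,062,770 − £484,390 = £578,380
Cap at £948,700: £578,380 is within the cap, no reduction.

£578,380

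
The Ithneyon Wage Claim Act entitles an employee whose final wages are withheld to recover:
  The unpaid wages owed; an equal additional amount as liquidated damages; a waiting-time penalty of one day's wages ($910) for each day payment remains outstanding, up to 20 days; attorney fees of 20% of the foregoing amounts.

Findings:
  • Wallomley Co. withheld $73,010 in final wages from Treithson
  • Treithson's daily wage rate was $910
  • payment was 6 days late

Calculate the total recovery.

$181,776

Liquidated damages (equal amount): $73,010
Penalty days: min(6, 20) = 6
Waiting-time penalty: 6 × $910 = $5,460
Subtotal: $73,010 + $73,010 + $5,460 = $151,480
Attorney fees: 20% of $151,480 = $30,296
Total award: $151,480 + $30,296 = $181,776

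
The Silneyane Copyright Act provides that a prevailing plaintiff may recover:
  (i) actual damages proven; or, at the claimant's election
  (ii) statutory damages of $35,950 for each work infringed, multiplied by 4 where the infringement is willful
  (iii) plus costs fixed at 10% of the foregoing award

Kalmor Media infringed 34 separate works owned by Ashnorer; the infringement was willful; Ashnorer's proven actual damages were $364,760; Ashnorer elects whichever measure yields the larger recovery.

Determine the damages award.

$5,378,120

Statutory damages: 34 × $35,950 = $1,222,300
Multiplied by 4: 4 × $1,222,300 = $4,889,200
Greater of actual damages ($364,760) or enhanced statutory damages ($4,889,200): $4,889,200
Costs: 10% of $4,889,200 = $488,920
Award plus costs: $4,889,200 + $488,920 = $5,378,120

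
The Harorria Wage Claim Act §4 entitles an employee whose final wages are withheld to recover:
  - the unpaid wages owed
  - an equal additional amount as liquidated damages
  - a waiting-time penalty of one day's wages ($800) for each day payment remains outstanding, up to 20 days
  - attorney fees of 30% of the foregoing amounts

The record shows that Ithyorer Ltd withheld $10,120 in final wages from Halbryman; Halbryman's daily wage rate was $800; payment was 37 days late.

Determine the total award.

Liquidated damages (equal amount): $10,120
Penalty days: min(37, 20) = 20
Waiting-time penalty: 20 × $800 = $16,000
Subtotal: $10,120 + $10,120 + $16,000 = $36,240
Attorney fees: 30% of $36,240 = $10,872
Total award: $36,240 + $10,872 = $47,112

$47,112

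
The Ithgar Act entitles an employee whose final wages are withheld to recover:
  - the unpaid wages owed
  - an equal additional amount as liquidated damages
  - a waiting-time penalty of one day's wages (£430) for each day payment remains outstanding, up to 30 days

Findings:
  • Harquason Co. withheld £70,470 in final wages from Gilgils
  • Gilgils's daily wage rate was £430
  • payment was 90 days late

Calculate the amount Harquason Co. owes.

£153,840

Liquidated damages (equal amount): £70,470
Penalty days: min(90, 30) = 30
Waiting-time penalty: 30 × £430 = £12,900
Total award: £70,470 + £70,470 + £12,900 = £153,840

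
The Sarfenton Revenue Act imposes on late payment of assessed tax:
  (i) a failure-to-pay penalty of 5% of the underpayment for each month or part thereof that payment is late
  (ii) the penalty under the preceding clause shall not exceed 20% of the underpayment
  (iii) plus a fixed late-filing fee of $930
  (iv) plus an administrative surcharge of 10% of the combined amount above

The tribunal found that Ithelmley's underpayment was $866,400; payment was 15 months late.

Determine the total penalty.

Penalty: $191,631

Accrued rate: 5% × 15 = 75%, capped at 20% → 20%
Failure-to-pay penalty: 20% of $866,400 = $173,280
Penalty before surcharge: $173,280 + $930 = $174,210
Administrative surcharge: 10% of $174,210 = $17,421
Total penalty: $174,210 + $17,421 = $191,631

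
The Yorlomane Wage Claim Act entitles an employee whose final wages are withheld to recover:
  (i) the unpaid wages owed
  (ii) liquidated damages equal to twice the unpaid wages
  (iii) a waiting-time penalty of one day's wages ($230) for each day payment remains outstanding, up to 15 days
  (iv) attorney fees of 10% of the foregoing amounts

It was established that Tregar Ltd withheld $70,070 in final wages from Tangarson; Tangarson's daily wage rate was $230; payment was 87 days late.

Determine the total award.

Doubled: 2 × $70,070 = $140,140
Penalty days: min(87, 15) = 15
Waiting-time penalty: 15 × $230 = $3,450
Subtotal: $70,070 + $140,140 + $3,450 = $213,660
Attorney fees: 10% of $213,660 = $21,366
Total award: $213,660 + $21,366 = $235,026

$235,026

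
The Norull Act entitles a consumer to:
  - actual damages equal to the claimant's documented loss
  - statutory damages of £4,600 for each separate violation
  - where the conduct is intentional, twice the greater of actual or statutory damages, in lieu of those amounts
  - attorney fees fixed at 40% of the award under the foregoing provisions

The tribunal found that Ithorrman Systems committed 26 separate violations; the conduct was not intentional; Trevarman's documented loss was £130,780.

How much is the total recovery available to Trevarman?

Total recovery: £350,532

Statutory damages: 26 × £4,600 = £119,600
Conduct not intentional: the in-lieu enhancement does not apply.
Actual plus statutory damages: £130,780 + £119,600 = £250,380
Attorney fees: 40% of £250,380 = £100,152
Total recovery: £250,380 + £100,152 = £350,532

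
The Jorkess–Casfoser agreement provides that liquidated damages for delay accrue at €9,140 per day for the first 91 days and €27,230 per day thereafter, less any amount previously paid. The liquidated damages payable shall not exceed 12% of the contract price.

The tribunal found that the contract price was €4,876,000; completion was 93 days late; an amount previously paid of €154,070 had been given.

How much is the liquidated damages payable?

Liquidated damages: €585,120

First 91 days: 91 × €9,140 = €831,740
Remaining days: (93 − 91) × €27,230 = €54,460
Accrued per-day damages: €831,740 + €54,460 = €886,200
Less amount previously paid: €886,200 − €154,070 = €732,130
Cap: 12% of €4,876,000 = €585,120
Cap at €585,120: €732,130 exceeds the cap → €585,120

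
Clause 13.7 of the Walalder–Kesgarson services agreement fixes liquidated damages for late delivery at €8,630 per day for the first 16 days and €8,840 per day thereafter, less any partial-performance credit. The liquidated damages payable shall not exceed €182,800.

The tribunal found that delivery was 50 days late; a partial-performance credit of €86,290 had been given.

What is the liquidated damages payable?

€182,800

First 16 days: 16 × €8,630 = €138,080
Remaining days: (50 − 16) × €8,840 = €300,560
Accrued per-day damages: €138,080 + €300,560 = €438,640
Less partial-performance credit: €438,640 − €86,290 = €352,350
Cap at €182,800: €352,350 exceeds the cap → €182,800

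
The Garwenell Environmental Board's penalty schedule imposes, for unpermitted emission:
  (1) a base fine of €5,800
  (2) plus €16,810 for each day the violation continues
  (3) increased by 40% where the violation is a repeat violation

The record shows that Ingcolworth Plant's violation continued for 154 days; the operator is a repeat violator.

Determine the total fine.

Per-day component: 154 × €16,810 = €2,588,740
Base plus per-day: €5,800 + €2,588,740 = €2,594,540
Enhancement: 40% of €2,594,540 = €1,037,816
Enhanced fine: €2,594,540 + €1,037,816 = €3,632,356

€3,632,356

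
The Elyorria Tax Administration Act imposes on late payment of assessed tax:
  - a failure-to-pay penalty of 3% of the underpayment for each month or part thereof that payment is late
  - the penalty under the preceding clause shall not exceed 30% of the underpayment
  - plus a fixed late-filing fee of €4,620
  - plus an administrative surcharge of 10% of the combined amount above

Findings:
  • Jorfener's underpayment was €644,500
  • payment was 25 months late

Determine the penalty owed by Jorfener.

€217,767

Accrued rate: 3% × 25 = 75%, capped at 30% → 30%
Failure-to-pay penalty: 30% of €644,500 = €193,350
Penalty before surcharge: €193,350 + €4,620 = €197,970
Administrative surcharge: 10% of €197,970 = €19,797
Total penalty: €197,970 + €19,797 = €217,767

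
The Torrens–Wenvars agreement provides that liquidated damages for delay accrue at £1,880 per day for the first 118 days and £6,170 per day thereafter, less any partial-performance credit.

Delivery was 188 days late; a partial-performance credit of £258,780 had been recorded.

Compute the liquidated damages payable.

First 118 days: 118 × £1,880 = £221,840
Remaining days: (188 − 118) × £6,170 = £431,900
Accrued per-day damages: £221,840 + £431,900 = £653,740
Less partial-performance credit: £653,740 − £258,780 = £394,960

£394,960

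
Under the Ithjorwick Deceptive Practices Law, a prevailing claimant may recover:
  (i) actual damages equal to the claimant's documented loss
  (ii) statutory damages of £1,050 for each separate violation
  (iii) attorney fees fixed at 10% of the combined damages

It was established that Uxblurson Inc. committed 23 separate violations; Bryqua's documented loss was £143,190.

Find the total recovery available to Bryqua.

Statutory damages: 23 × £1,050 = £24,150
Combined damages: £143,190 + £24,150 = £167,340
Attorney fees: 10% of £167,340 = £16,734
Total recovery: £167,340 + £16,734 = £184,074

£184,074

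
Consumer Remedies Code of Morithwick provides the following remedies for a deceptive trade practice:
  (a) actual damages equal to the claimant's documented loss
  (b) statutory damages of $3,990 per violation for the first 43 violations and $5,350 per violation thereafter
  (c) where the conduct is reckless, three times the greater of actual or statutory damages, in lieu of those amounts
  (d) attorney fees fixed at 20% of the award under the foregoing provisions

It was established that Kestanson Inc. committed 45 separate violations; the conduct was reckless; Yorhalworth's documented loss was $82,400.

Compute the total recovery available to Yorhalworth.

First 43 violations: 43 × $3,990 = $171,570
Remaining violations: (45 − 43) × $5,350 = $10,700
Statutory damages: $171,570 + $10,700 = $182,270
Greater of actual damages ($82,400) or statutory damages ($182,270): $182,270
Trebled: 3 × $182,270 = $546,810
Attorney fees: 20% of $546,810 = $109,362
Total recovery: $546,810 + $109,362 = $656,172

$656,172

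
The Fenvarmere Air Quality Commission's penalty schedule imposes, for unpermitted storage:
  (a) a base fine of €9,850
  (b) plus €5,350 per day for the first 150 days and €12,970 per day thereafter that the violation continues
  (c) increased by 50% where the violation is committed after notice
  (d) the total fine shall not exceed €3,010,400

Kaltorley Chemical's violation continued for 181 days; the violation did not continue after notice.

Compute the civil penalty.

First 150 days: 150 × €5,350 = €802,500
Remaining days: (181 − 150) × €12,970 = €402,070
Per-day component: €802,500 + €402,070 = €1,204,570
Base plus per-day: €9,850 + €1,204,570 = €1,214,420
The violation did not continue after notice: no 50% increase.
Cap at €3,010,400: €1,214,420 is within the cap, no reduction.

€1,214,420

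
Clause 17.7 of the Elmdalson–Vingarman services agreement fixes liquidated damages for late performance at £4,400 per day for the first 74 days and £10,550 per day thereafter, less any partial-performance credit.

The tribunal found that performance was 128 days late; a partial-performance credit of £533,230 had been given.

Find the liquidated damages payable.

£362,070

First 74 days: 74 × £4,400 = £325,600
Remaining days: (128 − 74) × £10,550 = £569,700
Accrued per-day damages: £325,600 + £569,700 = £895,300
Less partial-performance credit: £895,300 − £533,230 = £362,070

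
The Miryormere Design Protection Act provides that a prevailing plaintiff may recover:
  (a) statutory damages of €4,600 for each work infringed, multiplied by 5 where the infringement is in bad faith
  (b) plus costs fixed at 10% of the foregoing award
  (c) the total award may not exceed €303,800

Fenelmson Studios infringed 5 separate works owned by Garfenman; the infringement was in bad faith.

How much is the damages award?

€126,500

Statutory damages: 5 × €4,600 = €23,000
Multiplied by 5: 5 × €23,000 = €115,000
Costs: 10% of €115,000 = €11,500
Award plus costs: €115,000 + €11,500 = €126,500
Cap at €303,800: €126,500 is within the cap, no reduction.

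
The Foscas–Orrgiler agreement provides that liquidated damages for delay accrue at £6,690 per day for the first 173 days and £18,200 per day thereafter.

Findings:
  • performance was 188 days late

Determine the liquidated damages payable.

First 173 days: 173 × £6,690 = £1,157,370
Remaining days: (188 − 173) × £18,200 = £273,000
Accrued per-day damages: £1,157,370 + £273,000 = £1,430,370

£1,430,370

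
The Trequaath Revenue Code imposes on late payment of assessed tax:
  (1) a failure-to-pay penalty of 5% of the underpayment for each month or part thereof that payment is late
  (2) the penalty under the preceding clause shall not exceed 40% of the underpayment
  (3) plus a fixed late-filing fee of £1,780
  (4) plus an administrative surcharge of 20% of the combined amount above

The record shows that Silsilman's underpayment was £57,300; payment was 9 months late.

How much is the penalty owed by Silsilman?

Accrued rate: 5% × 9 = 45%, capped at 40% → 40%
Failure-to-pay penalty: 40% of £57,300 = £22,920
Penalty before surcharge: £22,920 + £1,780 = £24,700
Administrative surcharge: 20% of £24,700 = £4,940
Total penalty: £24,700 + £4,940 = £29,640

£29,640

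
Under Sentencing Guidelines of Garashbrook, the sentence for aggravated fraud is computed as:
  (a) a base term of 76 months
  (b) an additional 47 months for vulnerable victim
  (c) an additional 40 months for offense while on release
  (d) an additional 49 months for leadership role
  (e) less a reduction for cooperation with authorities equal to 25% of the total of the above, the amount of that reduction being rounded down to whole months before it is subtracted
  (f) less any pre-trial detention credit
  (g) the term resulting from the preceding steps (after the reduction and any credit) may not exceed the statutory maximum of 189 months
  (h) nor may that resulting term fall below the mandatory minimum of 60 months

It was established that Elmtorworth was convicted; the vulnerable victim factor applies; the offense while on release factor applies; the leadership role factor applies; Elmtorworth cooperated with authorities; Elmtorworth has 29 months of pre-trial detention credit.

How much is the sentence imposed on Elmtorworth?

Vulnerable victim enhancement: +47 months
Offense while on release enhancement: +40 months
Leadership role enhancement: +49 months
Adjusted term: 76 months + 47 months + 40 months + 49 months = 212 months
Cooperation with authorities reduction: 25% of 212 months = 53 months (rounded down)
After reduction: 212 − 53 = 159 months
Less pre-trial detention credit: 159 months − 29 months = 130 months
Cap at 189 months: 130 months is within the cap, no reduction.
Minimum 60 months: 130 months meets the minimum, no increase.

130 months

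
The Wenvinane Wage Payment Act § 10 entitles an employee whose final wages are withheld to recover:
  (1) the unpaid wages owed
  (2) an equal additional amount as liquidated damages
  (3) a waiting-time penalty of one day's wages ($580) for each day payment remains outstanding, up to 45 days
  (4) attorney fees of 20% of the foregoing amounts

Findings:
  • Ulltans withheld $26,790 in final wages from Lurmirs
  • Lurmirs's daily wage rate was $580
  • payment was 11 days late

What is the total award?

Liquidated damages (equal amount): $26,790
Penalty days: min(11, 45) = 11
Waiting-time penalty: 11 × $580 = $6,380
Subtotal: $26,790 + $26,790 + $6,380 = $59,960
Attorney fees: 20% of $59,960 = $11,992
Total award: $59,960 + $11,992 = $71,952

Total award: $71,952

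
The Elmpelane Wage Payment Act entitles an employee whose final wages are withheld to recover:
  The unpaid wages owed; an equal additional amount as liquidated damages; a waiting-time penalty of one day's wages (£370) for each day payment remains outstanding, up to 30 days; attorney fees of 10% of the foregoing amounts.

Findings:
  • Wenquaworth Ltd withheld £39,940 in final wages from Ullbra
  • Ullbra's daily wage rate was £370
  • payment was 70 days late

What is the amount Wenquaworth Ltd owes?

Liquidated damages (equal amount): £39,940
Penalty days: min(70, 30) = 30
Waiting-time penalty: 30 × £370 = £11,100
Subtotal: £39,940 + £39,940 + £11,100 = £90,980
Attorney fees: 10% of £90,980 = £9,098
Total award: £90,980 + £9,098 = £100,078

£100,078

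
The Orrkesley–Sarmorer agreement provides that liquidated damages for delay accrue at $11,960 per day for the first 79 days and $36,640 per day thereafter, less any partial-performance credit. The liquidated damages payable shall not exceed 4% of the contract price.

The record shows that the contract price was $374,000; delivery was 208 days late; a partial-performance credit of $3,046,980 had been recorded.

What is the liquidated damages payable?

First 79 days: 79 × $11,960 = $944,840
Remaining days: (208 − 79) × $36,640 = $4,726,560
Accrued per-day damages: $944,840 + $4,726,560 = $5,671,400
Less partial-performance credit: $5,671,400 − $3,046,980 = $2,624,420
Cap: 4% of $374,000 = $14,960
Cap at $14,960: $2,624,420 exceeds the cap → $14,960

Liquidated damages: $14,960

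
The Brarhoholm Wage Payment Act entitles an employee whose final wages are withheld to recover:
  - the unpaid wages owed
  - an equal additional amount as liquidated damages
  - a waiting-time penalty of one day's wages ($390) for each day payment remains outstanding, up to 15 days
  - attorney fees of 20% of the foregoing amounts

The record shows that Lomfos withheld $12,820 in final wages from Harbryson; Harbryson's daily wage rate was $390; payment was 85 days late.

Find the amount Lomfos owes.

Liquidated damages (equal amount): $12,820
Penalty days: min(85, 15) = 15
Waiting-time penalty: 15 × $390 = $5,850
Subtotal: $12,820 + $12,820 + $5,850 = $31,490
Attorney fees: 20% of $31,490 = $6,298
Total award: $31,490 + $6,298 = $37,788

$37,788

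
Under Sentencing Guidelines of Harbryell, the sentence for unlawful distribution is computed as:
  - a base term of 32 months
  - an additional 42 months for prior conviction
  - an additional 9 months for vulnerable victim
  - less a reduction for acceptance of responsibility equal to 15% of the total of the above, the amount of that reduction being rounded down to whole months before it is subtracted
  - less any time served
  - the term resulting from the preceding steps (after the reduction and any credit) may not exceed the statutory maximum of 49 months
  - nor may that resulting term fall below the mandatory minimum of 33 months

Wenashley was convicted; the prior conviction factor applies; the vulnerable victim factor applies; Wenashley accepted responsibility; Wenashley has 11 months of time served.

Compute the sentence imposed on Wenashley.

Prior conviction enhancement: +42 months
Vulnerable victim enhancement: +9 months
Adjusted term: 32 months + 42 months + 9 months = 83 months
Acceptance of responsibility reduction: 15% of 83 months = 12 months (rounded down)
After reduction: 83 − 12 = 71 months
Less time served: 71 months − 11 months = 60 months
Cap at 49 months: 60 months exceeds the cap → 49 months
Minimum 33 months: 49 months meets the minimum, no increase.

49 months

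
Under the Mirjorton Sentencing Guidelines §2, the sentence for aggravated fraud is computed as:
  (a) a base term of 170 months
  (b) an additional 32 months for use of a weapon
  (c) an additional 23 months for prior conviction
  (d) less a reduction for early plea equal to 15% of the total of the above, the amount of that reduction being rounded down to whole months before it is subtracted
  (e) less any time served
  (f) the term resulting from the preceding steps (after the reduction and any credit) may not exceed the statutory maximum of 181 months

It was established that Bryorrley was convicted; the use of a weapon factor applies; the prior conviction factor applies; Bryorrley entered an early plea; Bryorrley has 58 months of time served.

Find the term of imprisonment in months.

134 months

Use of a weapon enhancement: +32 months
Prior conviction enhancement: +23 months
Adjusted term: 170 months + 32 months + 23 months = 225 months
Early plea reduction: 15% of 225 months = 33 months (rounded down)
After reduction: 225 − 33 = 192 months
Less time served: 192 months − 58 months = 134 months
Cap at 181 months: 134 months is within the cap, no reduction.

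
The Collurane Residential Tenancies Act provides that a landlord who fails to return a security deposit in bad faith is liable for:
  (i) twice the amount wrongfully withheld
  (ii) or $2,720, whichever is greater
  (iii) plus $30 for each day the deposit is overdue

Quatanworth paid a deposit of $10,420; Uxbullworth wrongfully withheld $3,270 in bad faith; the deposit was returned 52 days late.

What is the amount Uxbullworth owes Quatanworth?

$8,100

Doubled: 2 × $3,270 = $6,540
Minimum $2,720: $6,540 meets the minimum, no increase.
Late-return penalty: 52 × $30 = $1,560
Damages plus late penalty: $6,540 + $1,560 = $8,100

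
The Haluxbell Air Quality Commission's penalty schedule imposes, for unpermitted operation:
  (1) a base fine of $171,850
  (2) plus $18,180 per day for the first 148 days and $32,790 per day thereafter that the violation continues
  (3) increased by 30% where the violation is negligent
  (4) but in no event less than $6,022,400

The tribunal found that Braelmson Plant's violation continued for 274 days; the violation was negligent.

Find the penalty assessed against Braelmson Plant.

First 148 days: 148 × $18,180 = $2,690,640
Remaining days: (274 − 148) × $32,790 = $4,131,540
Per-day component: $2,690,640 + $4,131,540 = $6,822,180
Base plus per-day: $171,850 + $6,822,180 = $6,994,030
Enhancement: 30% of $6,994,030 = $2,098,209
Enhanced fine: $6,994,030 + $2,098,209 = $9,092,239
Minimum $6,022,400: $9,092,239 meets the minimum, no increase.

$9,092,239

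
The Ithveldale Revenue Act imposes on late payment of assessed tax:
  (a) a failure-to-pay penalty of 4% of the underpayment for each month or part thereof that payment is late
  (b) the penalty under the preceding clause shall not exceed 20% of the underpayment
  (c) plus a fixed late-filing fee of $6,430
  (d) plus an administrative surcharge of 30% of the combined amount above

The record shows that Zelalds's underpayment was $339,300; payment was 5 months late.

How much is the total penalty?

$96,577

Accrued rate: 4% × 5 = 20%, capped at 20% → 20%
Failure-to-pay penalty: 20% of $339,300 = $67,860
Penalty before surcharge: $67,860 + $6,430 = $74,290
Administrative surcharge: 30% of $74,290 = $22,287
Total penalty: $74,290 + $22,287 = $96,577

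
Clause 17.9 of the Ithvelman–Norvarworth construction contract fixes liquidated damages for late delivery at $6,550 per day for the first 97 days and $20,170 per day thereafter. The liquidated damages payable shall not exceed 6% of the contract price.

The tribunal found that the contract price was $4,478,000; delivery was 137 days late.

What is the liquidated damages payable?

First 97 days: 97 × $6,550 = $635,350
Remaining days: (137 − 97) × $20,170 = $806,800
Accrued per-day damages: $635,350 + $806,800 = $1,442,150
Cap: 6% of $4,478,000 = $268,680
Cap at $268,680: $1,442,150 exceeds the cap → $268,680

$268,680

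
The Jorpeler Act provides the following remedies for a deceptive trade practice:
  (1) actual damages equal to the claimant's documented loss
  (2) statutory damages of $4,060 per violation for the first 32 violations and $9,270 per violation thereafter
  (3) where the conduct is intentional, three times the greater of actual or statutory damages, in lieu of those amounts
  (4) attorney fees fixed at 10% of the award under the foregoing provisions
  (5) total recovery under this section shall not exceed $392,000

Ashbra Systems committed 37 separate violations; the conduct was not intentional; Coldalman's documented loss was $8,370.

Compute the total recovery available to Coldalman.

First 32 violations: 32 × $4,060 = $129,920
Remaining violations: (37 − 32) × $9,270 = $46,350
Statutory damages: $129,920 + $46,350 = $176,270
Conduct not intentional: the in-lieu enhancement does not apply.
Actual plus statutory damages: $8,370 + $176,270 = $184,640
Attorney fees: 10% of $184,640 = $18,464
Total before cap: $184,640 + $18,464 = $203,104
Cap at $392,000: $203,104 is within the cap, no reduction.

$203,104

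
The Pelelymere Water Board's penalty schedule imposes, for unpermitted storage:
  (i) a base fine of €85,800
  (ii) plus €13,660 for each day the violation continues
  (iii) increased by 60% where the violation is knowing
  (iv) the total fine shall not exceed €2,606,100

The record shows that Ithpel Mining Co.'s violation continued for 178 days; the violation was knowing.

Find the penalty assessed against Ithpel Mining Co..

Per-day component: 178 × €13,660 = €2,431,480
Base plus per-day: €85,800 + €2,431,480 = €2,517,280
Enhancement: 60% of €2,517,280 = €1,510,368
Enhanced fine: €2,517,280 + €1,510,368 = €4,027,648
Cap at €2,606,100: €4,027,648 exceeds the cap → €2,606,100

€2,606,100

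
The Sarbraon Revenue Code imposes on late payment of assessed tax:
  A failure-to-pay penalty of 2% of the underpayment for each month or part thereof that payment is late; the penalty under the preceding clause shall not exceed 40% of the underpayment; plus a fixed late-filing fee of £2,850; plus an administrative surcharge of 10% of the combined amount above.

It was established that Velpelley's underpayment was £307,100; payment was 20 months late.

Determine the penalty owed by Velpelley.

£138,259

Accrued rate: 2% × 20 = 40%, capped at 40% → 40%
Failure-to-pay penalty: 40% of £307,100 = £122,840
Penalty before surcharge: £122,840 + £2,850 = £125,690
Administrative surcharge: 10% of £125,690 = £12,569
Total penalty: £125,690 + £12,569 = £138,259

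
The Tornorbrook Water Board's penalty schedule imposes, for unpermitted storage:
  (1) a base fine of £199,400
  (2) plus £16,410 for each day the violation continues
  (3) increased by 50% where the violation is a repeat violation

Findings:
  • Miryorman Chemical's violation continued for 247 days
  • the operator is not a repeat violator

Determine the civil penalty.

Per-day component: 247 × £16,410 = £4,053,270
Base plus per-day: £199,400 + £4,053,270 = £4,252,670
The operator is not a repeat violator: no 50% increase.

£4,252,670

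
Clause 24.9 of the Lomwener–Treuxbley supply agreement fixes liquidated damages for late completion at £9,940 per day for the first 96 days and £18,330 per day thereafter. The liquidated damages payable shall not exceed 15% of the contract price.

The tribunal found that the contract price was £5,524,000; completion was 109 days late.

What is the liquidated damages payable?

First 96 days: 96 × £9,940 = £954,240
Remaining days: (109 − 96) × £18,330 = £238,290
Accrued per-day damages: £954,240 + £238,290 = £1,192,530
Cap: 15% of £5,524,000 = £828,600
Cap at £828,600: £1,192,530 exceeds the cap → £828,600

£828,600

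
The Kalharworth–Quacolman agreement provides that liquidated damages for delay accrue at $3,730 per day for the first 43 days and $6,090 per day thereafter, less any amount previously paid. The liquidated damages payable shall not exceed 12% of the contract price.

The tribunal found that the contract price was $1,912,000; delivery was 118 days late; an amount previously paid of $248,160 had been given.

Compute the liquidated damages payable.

First 43 days: 43 × $3,730 = $160,390
Remaining days: (118 − 43) × $6,090 = $456,750
Accrued per-day damages: $160,390 + $456,750 = $617,140
Less amount previously paid: $617,140 − $248,160 = $368,980
Cap: 12% of $1,912,000 = $229,440
Cap at $229,440: $368,980 exceeds the cap → $229,440

$229,440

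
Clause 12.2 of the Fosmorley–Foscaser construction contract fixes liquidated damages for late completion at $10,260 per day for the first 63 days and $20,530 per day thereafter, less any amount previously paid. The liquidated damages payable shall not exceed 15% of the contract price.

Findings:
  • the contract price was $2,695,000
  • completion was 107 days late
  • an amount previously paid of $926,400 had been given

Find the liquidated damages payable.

First 63 days: 63 × $10,260 = $646,380
Remaining days: (107 − 63) × $20,530 = $903,320
Accrued per-day damages: $646,380 + $903,320 = $1,549,700
Less amount previously paid: $1,549,700 − $926,400 = $623,300
Cap: 15% of $2,695,000 = $404,250
Cap at $404,250: $623,300 exceeds the cap → $404,250

$404,250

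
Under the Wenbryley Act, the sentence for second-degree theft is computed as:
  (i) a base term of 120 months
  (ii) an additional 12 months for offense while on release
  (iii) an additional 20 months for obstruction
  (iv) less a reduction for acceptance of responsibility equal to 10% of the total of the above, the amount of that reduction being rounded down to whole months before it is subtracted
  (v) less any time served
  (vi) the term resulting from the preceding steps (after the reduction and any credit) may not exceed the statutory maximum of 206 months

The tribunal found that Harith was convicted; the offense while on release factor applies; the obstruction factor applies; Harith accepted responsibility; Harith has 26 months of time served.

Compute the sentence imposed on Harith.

111 months

Offense while on release enhancement: +12 months
Obstruction enhancement: +20 months
Adjusted term: 120 months + 12 months + 20 months = 152 months
Acceptance of responsibility reduction: 10% of 152 months = 15 months (rounded down)
After reduction: 152 − 15 = 137 months
Less time served: 137 months − 26 months = 111 months
Cap at 206 months: 111 months is within the cap, no reduction.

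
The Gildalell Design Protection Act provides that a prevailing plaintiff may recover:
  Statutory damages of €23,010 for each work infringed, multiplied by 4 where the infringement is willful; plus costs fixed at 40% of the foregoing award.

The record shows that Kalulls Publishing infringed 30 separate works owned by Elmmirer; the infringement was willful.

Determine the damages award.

€3,865,680

Statutory damages: 30 × €23,010 = €690,300
Multiplied by 4: 4 × €690,300 = €2,761,200
Costs: 40% of €2,761,200 = €1,104,480
Award plus costs: €2,761,200 + €1,104,480 = €3,865,680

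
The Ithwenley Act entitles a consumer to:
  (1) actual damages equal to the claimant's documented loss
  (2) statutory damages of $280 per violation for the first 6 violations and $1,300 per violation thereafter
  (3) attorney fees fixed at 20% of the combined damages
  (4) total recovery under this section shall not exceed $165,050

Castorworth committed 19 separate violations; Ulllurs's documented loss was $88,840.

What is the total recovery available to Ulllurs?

First 6 violations: 6 × $280 = $1,680
Remaining violations: (19 − 6) × $1,300 = $16,900
Statutory damages: $1,680 + $16,900 = $18,580
Combined damages: $88,840 + $18,580 = $107,420
Attorney fees: 20% of $107,420 = $21,484
Total before cap: $107,420 + $21,484 = $128,904
Cap at $165,050: $128,904 is within the cap, no reduction.

$128,904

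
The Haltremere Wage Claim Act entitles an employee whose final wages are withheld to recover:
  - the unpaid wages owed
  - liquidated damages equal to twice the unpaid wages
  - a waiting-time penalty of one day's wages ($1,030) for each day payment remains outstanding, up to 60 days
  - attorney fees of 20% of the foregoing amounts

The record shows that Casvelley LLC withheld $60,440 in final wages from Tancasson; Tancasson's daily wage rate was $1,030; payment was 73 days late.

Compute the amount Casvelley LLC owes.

$291,744

Doubled: 2 × $60,440 = $120,880
Penalty days: min(73, 60) = 60
Waiting-time penalty: 60 × $1,030 = $61,800
Subtotal: $60,440 + $120,880 + $61,800 = $243,120
Attorney fees: 20% of $243,120 = $48,624
Total award: $243,120 + $48,624 = $291,744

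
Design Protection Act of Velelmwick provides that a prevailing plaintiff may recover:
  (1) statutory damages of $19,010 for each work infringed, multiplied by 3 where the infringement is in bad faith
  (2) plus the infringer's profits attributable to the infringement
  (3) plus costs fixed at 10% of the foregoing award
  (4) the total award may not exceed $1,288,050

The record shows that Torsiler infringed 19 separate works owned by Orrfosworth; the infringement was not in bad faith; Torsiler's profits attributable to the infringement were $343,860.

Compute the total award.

Statutory damages: 19 × $19,010 = $361,190
Infringement not in bad faith: no ×3 enhancement.
Combined award: $361,190 + $343,860 = $705,050
Costs: 10% of $705,050 = $70,505
Award plus costs: $705,050 + $70,505 = $775,555
Cap at $1,288,050: $775,555 is within the cap, no reduction.

$775,555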